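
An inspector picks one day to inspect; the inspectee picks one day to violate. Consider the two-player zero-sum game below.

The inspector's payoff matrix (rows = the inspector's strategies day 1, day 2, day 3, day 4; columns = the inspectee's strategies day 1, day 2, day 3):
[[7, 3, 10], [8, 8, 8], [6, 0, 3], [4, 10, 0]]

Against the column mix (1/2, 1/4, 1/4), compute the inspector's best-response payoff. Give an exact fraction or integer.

8

day 1: (7)·(1/2) + (3)·(1/4) + (10)·(1/4) = 27/4.
day 2: (8)·(1/2) + (8)·(1/4) + (8)·(1/4) = 8.
day 3: (6)·(1/2) + (0)·(1/4) + (3)·(1/4) = 15/4.
day 4: (4)·(1/2) + (10)·(1/4) + (0)·(1/4) = 9/2.
The best pure response is day 2 with expected payoff 8.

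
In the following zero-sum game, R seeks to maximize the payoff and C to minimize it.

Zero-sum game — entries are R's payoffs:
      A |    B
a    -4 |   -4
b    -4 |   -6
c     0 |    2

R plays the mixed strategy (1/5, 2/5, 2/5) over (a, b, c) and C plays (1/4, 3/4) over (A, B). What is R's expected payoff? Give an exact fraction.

-12/5

Against (1/4, 3/4), each row's expected payoff is a: -4; b: -11/2; c: 3/2.
Taking the (1/5, 2/5, 2/5)-weighted average: (1/5)·(-4) + (2/5)·(-11/2) + (2/5)·(3/2) = -12/5.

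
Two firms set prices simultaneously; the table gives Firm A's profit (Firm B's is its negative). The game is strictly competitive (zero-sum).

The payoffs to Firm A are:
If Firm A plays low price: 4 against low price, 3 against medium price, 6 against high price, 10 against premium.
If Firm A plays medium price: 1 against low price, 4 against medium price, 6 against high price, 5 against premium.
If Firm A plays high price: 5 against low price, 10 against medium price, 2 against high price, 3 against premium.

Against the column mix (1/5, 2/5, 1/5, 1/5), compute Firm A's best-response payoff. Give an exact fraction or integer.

low price: (4)·(1/5) + (3)·(2/5) + (6)·(1/5) + (10)·(1/5) = 26/5.
medium price: (1)·(1/5) + (4)·(2/5) + (6)·(1/5) + (5)·(1/5) = 4.
high price: (5)·(1/5) + (10)·(2/5) + (2)·(1/5) + (3)·(1/5) = 6.
The best pure response is high price with expected payoff 6.

6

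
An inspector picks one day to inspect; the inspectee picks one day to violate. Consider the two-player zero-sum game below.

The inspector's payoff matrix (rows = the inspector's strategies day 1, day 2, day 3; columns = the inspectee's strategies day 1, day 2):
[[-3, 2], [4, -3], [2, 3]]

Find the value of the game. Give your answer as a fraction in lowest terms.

9/4

Row day 1 is strictly dominated by row day 3, so the inspector never plays it.
The remaining 2×2 game on (day 2, day 3) × (day 1, day 2) has no saddle point. Let the inspector play day 2 with probability p; indifference gives 4p + 2(1−p) = −3p + 3(1−p), so p = 1/8.
Similarly the inspectee's optimal q on day 1 is 3/4, and the value is 4·(3/4) + (-3)·(1/4) = 9/4.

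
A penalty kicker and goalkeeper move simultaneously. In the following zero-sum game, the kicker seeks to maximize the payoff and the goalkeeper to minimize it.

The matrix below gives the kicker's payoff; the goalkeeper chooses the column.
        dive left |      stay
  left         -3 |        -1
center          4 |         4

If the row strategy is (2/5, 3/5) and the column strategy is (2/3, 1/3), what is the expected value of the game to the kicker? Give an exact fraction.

22/15

Against (2/3, 1/3), each row's expected payoff is left: -7/3; center: 4.
Taking the (2/5, 3/5)-weighted average: (2/5)·(-7/3) + (3/5)·(4) = 22/15.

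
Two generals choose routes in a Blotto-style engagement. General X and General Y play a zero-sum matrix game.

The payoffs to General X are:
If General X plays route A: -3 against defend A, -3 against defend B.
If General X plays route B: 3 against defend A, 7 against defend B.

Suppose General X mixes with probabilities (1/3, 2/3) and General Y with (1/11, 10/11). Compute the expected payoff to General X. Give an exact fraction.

113/33

Against (1/11, 10/11), each row's expected payoff is route A: -3; route B: 73/11.
Taking the (1/3, 2/3)-weighted average: (1/3)·(-3) + (2/3)·(73/11) = 113/33.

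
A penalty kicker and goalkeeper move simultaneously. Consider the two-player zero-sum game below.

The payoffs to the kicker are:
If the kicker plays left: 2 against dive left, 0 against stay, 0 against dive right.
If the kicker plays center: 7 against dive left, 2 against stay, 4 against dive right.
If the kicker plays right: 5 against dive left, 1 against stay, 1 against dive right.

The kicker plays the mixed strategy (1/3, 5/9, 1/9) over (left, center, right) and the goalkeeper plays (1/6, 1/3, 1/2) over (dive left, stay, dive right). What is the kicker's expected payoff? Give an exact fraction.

131/54

Against (1/6, 1/3, 1/2), each row's expected payoff is left: 1/3; center: 23/6; right: 5/3.
Taking the (1/3, 5/9, 1/9)-weighted average: (1/3)·(1/3) + (5/9)·(23/6) + (1/9)·(5/3) = 131/54.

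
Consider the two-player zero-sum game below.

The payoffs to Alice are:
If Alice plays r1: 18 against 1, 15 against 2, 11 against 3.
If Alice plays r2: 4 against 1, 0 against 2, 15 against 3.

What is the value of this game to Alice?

225/19

Column 1 is strictly dominated by 2 for Bob (it gives Alice more in every row).
The remaining 2×2 game on (r1, r2) × (2, 3) has no saddle point. Let Alice play r1 with probability p; indifference gives 15p = 11p + 15(1−p), so p = 15/19.
Similarly Bob's optimal q on 2 is 4/19, and the value is 15·(4/19) + (11)·(15/19) = 225/19.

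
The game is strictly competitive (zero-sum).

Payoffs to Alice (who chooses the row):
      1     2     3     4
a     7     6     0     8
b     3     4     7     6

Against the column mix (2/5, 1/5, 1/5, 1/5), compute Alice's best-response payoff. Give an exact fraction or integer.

28/5

a: (7)·(2/5) + (6)·(1/5) + (0)·(1/5) + (8)·(1/5) = 28/5.
b: (3)·(2/5) + (4)·(1/5) + (7)·(1/5) + (6)·(1/5) = 23/5.
The best pure response is a with expected payoff 28/5.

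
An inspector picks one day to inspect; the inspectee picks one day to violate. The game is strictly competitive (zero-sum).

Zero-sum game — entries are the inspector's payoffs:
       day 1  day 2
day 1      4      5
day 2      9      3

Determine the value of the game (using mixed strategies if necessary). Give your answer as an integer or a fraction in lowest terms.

Row minima are 4 and 3, so the inspector's maximin is 4; column maxima are 9 and 5, so the inspectee's minimax is 5. These differ, so the equilibrium is in mixed strategies.
Let the inspector play day 1 with probability p. The inspectee is indifferent when 4p + 9(1−p) = 5p + 3(1−p), giving p = 6/7.
Let the inspectee play day 1 with probability q. The inspector is indifferent when 4q + 5(1−q) = 9q + 3(1−q), giving q = 2/7.
The value is 4·(2/7) + (5)·(5/7) = 33/7.

33/7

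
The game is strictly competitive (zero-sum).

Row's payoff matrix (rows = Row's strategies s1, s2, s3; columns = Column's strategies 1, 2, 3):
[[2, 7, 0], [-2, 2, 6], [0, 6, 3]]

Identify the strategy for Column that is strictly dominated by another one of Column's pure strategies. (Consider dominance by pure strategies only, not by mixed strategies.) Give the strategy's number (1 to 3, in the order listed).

Column prefers columns that give Row less. Compare 2 with 1: 2 < 7, -2 < 2, 0 < 6.
So 1 strictly dominates 2 for Column; 2 is strictly dominated.

2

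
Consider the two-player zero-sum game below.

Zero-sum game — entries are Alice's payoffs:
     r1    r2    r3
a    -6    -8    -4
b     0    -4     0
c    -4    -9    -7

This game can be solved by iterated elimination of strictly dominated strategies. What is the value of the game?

Column r3 is strictly dominated by r2 for Bob (-8<-4, -4<0, -9<-7); eliminate r3.
Row c is strictly dominated by row b (0>-4, -4>-9); eliminate c.
Column r1 is strictly dominated by r2 for Bob (-8<-6, -4<0); eliminate r1.
Row a is strictly dominated by row b (-4>-8); eliminate a.
Only (b, r2) remains, with payoff -4.

-4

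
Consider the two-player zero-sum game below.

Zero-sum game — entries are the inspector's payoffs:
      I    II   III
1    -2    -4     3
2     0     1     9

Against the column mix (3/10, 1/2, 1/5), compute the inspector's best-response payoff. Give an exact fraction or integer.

1: (-2)·(3/10) + (-4)·(1/2) + (3)·(1/5) = -2.
2: (0)·(3/10) + (1)·(1/2) + (9)·(1/5) = 23/10.
The best pure response is 2 with expected payoff 23/10.

23/10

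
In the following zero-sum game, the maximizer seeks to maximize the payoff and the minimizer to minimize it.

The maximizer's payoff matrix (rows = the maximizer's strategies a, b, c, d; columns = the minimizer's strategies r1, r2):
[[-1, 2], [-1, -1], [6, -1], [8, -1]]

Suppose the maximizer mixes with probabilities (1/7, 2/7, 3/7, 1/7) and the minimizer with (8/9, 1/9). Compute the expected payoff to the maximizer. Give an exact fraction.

20/7

Against (8/9, 1/9), each row's expected payoff is a: -2/3; b: -1; c: 47/9; d: 7.
Taking the (1/7, 2/7, 3/7, 1/7)-weighted average: (1/7)·(-2/3) + (2/7)·(-1) + (3/7)·(47/9) + (1/7)·(7) = 20/7.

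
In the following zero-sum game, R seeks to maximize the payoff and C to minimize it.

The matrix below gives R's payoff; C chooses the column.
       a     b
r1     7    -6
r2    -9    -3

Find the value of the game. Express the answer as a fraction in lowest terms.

Row minima are -6 and -9, so R's maximin is -6; column maxima are 7 and -3, so C's minimax is -3. These differ, so the equilibrium is in mixed strategies.
Let R play r1 with probability p. C is indifferent when 7p − 9(1−p) = −6p − 3(1−p), giving p = 6/19.
Let C play a with probability q. R is indifferent when 7q − 6(1−q) = −9q − 3(1−q), giving q = 3/19.
The value is 7·(3/19) + (-6)·(16/19) = -75/19.

-75/19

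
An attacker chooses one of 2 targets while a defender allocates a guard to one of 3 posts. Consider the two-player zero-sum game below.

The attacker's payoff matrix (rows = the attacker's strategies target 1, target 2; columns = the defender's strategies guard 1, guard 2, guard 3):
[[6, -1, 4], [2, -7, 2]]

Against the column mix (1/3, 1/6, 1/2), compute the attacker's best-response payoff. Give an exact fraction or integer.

23/6

target 1: (6)·(1/3) + (-1)·(1/6) + (4)·(1/2) = 23/6.
target 2: (2)·(1/3) + (-7)·(1/6) + (2)·(1/2) = 1/2.
The best pure response is target 1 with expected payoff 23/6.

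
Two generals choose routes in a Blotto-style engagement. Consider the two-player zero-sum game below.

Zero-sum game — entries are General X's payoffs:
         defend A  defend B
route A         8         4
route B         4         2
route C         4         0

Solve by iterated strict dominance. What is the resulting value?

4

Column defend A is strictly dominated by defend B for General Y (4<8, 2<4, 0<4); eliminate defend A.
Row route B is strictly dominated by row route A (4>2); eliminate route B.
Row route C is strictly dominated by row route A (4>0); eliminate route C.
Only (route A, defend B) remains, with payoff 4.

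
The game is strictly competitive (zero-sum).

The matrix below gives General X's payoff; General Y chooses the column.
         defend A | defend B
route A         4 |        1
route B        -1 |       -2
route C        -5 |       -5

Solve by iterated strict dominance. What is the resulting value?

1

Row route C is strictly dominated by row route A (4>-5, 1>-5); eliminate route C.
Row route B is strictly dominated by row route A (4>-1, 1>-2); eliminate route B.
Column defend A is strictly dominated by defend B for General Y (1<4); eliminate defend A.
Only (route A, defend B) remains, with payoff 1.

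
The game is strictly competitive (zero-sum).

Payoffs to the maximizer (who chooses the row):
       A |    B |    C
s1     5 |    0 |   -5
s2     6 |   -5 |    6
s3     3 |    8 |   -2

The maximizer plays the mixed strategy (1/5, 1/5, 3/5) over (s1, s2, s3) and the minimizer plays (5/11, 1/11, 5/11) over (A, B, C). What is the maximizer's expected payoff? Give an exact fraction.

Against (5/11, 1/11, 5/11), each row's expected payoff is s1: 0; s2: 5; s3: 13/11.
Taking the (1/5, 1/5, 3/5)-weighted average: (1/5)·(0) + (1/5)·(5) + (3/5)·(13/11) = 94/55.

94/55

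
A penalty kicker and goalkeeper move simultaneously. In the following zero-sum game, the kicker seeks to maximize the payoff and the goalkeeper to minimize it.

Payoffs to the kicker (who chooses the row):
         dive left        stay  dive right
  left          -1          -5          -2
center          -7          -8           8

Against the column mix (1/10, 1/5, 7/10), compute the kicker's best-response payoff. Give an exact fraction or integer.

33/10

left: (-1)·(1/10) + (-5)·(1/5) + (-2)·(7/10) = -5/2.
center: (-7)·(1/10) + (-8)·(1/5) + (8)·(7/10) = 33/10.
The best pure response is center with expected payoff 33/10.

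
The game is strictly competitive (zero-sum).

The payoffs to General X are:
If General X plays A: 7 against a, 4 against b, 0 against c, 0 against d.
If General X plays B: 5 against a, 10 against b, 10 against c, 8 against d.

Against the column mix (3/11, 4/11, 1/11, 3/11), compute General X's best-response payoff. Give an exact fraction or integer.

89/11

A: (7)·(3/11) + (4)·(4/11) + (0)·(1/11) + (0)·(3/11) = 37/11.
B: (5)·(3/11) + (10)·(4/11) + (10)·(1/11) + (8)·(3/11) = 89/11.
The best pure response is B with expected payoff 89/11.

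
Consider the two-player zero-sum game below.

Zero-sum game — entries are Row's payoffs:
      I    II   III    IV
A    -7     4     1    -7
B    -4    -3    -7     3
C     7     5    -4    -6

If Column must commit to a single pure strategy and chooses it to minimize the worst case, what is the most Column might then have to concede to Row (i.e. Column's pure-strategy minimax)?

The worst case (largest entry) in each column is I: 7, II: 5, III: 1, IV: 3.
The best (smallest) of these is 1.

1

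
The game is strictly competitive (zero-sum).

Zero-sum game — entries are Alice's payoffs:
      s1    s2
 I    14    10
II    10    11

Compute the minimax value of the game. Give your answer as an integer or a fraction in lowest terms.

54/5

Row minima are 10 and 10, so Alice's maximin is 10; column maxima are 14 and 11, so Bob's minimax is 11. These differ, so the equilibrium is in mixed strategies.
Let Alice play I with probability p. Bob is indifferent when 14p + 10(1−p) = 10p + 11(1−p), giving p = 1/5.
Let Bob play s1 with probability q. Alice is indifferent when 14q + 10(1−q) = 10q + 11(1−q), giving q = 1/5.
The value is 14·(1/5) + (10)·(4/5) = 54/5.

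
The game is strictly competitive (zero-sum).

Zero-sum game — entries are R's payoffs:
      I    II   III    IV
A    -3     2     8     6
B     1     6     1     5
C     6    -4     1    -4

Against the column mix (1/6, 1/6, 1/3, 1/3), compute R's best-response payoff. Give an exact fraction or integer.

A: (-3)·(1/6) + (2)·(1/6) + (8)·(1/3) + (6)·(1/3) = 9/2.
B: (1)·(1/6) + (6)·(1/6) + (1)·(1/3) + (5)·(1/3) = 19/6.
C: (6)·(1/6) + (-4)·(1/6) + (1)·(1/3) + (-4)·(1/3) = -2/3.
The best pure response is A with expected payoff 9/2.

9/2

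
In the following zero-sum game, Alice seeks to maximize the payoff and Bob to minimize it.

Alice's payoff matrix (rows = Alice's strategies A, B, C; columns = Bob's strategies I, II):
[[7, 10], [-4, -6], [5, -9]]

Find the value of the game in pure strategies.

Row minima: 7, -6, -9 → Alice's maximin is 7.
Column maxima: 7, 10 → Bob's minimax is 7.
They coincide at (A, I), so the value is 7.

7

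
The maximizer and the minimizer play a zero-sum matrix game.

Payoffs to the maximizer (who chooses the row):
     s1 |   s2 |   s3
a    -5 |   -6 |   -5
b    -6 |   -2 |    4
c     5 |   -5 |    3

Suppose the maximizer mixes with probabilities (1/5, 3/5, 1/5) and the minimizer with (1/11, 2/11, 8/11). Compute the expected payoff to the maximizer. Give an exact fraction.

Against (1/11, 2/11, 8/11), each row's expected payoff is a: -57/11; b: 2; c: 19/11.
Taking the (1/5, 3/5, 1/5)-weighted average: (1/5)·(-57/11) + (3/5)·(2) + (1/5)·(19/11) = 28/55.

28/55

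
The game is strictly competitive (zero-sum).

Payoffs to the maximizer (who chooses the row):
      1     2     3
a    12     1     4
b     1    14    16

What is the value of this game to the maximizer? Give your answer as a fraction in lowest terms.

Column 3 is strictly dominated by 2 for the minimizer (it gives the maximizer more in every row).
The remaining 2×2 game on (a, b) × (1, 2) has no saddle point. Let the maximizer play a with probability p; indifference gives 12p + (1−p) = p + 14(1−p), so p = 13/24.
Similarly the minimizer's optimal q on 1 is 13/24, and the value is 12·(13/24) + (1)·(11/24) = 167/24.

167/24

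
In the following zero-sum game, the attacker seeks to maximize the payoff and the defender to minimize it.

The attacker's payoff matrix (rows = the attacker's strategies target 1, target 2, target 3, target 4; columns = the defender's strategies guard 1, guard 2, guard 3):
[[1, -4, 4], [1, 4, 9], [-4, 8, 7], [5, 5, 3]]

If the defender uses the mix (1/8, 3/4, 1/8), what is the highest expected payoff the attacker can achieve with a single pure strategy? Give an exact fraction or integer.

51/8

target 1: (1)·(1/8) + (-4)·(3/4) + (4)·(1/8) = -19/8.
target 2: (1)·(1/8) + (4)·(3/4) + (9)·(1/8) = 17/4.
target 3: (-4)·(1/8) + (8)·(3/4) + (7)·(1/8) = 51/8.
target 4: (5)·(1/8) + (5)·(3/4) + (3)·(1/8) = 19/4.
The best pure response is target 3 with expected payoff 51/8.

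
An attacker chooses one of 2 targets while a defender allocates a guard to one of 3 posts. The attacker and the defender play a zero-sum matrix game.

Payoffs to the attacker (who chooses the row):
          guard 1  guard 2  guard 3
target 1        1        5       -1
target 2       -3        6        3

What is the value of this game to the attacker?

Column guard 2 is strictly dominated by guard 3 for the defender (it gives the attacker more in every row).
The remaining 2×2 game on (target 1, target 2) × (guard 1, guard 3) has no saddle point. Let the attacker play target 1 with probability p; indifference gives p − 3(1−p) = −p + 3(1−p), so p = 3/4.
Similarly the defender's optimal q on guard 1 is 1/2, and the value is 1·(1/2) + (-1)·(1/2) = 0.

0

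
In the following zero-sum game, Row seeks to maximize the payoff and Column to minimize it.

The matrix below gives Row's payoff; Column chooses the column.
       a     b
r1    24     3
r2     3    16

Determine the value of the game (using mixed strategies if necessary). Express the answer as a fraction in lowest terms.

375/34

Row minima are 3 and 3, so Row's maximin is 3; column maxima are 24 and 16, so Column's minimax is 16. These differ, so the equilibrium is in mixed strategies.
Let Row play r1 with probability p. Column is indifferent when 24p + 3(1−p) = 3p + 16(1−p), giving p = 13/34.
Let Column play a with probability q. Row is indifferent when 24q + 3(1−q) = 3q + 16(1−q), giving q = 13/34.
The value is 24·(13/34) + (3)·(21/34) = 375/34.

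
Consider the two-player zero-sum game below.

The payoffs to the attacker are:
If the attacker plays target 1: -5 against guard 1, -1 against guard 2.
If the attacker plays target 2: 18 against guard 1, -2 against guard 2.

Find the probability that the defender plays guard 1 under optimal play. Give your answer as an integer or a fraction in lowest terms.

1/24

Row minima are -5 and -2, so the attacker's maximin is -2; column maxima are 18 and -1, so the defender's minimax is -1. These differ, so the equilibrium is in mixed strategies.
Let the defender play guard 1 with probability q. The attacker is indifferent when −5q − (1−q) = 18q − 2(1−q), giving q = 1/24.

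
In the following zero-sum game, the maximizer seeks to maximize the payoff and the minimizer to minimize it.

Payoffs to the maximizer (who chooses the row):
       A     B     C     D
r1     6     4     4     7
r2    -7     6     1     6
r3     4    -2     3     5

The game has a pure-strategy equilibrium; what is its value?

Row minima: 4, -7, -2 → the maximizer's maximin is 4.
Column maxima: 6, 6, 4, 7 → the minimizer's minimax is 4.
They coincide at (r1, C), so the value is 4.

4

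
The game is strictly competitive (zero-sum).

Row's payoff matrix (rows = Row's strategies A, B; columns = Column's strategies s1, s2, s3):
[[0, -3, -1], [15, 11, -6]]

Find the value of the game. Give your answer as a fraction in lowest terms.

Column s1 is strictly dominated by s2 for Column (it gives Row more in every row).
The remaining 2×2 game on (A, B) × (s2, s3) has no saddle point. Let Row play A with probability p; indifference gives −3p + 11(1−p) = −p − 6(1−p), so p = 17/19.
Similarly Column's optimal q on s2 is 5/19, and the value is -3·(5/19) + (-1)·(14/19) = -29/19.

-29/19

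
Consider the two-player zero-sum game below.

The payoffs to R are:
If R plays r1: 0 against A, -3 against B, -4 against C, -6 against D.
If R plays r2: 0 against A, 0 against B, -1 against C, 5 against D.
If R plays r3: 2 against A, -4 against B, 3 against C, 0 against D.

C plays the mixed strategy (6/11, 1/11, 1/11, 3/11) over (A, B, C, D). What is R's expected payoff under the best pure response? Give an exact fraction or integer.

r1: (0)·(6/11) + (-3)·(1/11) + (-4)·(1/11) + (-6)·(3/11) = -25/11.
r2: (0)·(6/11) + (0)·(1/11) + (-1)·(1/11) + (5)·(3/11) = 14/11.
r3: (2)·(6/11) + (-4)·(1/11) + (3)·(1/11) + (0)·(3/11) = 1.
The best pure response is r2 with expected payoff 14/11.

14/11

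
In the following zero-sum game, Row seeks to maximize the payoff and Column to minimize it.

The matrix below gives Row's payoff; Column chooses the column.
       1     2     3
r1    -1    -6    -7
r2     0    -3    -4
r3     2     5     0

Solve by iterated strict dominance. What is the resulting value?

Row r1 is strictly dominated by row r2 (0>-1, -3>-6, -4>-7); eliminate r1.
Column 2 is strictly dominated by 3 for Column (-4<-3, 0<5); eliminate 2.
Row r2 is strictly dominated by row r3 (2>0, 0>-4); eliminate r2.
Column 1 is strictly dominated by 3 for Column (0<2); eliminate 1.
Only (r3, 3) remains, with payoff 0.

0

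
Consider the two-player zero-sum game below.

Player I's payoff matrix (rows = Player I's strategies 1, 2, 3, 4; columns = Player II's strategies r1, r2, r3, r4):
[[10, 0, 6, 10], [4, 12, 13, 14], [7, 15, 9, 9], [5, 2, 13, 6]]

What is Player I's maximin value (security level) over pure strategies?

7

The worst-case payoff for each row is 1: 0, 2: 4, 3: 7, 4: 2.
The best of these is 7.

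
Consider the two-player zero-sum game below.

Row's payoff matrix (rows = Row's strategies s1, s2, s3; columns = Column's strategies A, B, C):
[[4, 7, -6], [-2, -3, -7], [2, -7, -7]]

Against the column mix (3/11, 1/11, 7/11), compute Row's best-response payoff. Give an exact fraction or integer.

s1: (4)·(3/11) + (7)·(1/11) + (-6)·(7/11) = -23/11.
s2: (-2)·(3/11) + (-3)·(1/11) + (-7)·(7/11) = -58/11.
s3: (2)·(3/11) + (-7)·(1/11) + (-7)·(7/11) = -50/11.
The best pure response is s1 with expected payoff -23/11.

-23/11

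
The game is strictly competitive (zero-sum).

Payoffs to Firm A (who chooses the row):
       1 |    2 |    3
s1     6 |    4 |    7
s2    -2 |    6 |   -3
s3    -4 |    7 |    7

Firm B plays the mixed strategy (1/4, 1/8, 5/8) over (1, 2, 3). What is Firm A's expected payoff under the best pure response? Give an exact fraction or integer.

s1: (6)·(1/4) + (4)·(1/8) + (7)·(5/8) = 51/8.
s2: (-2)·(1/4) + (6)·(1/8) + (-3)·(5/8) = -13/8.
s3: (-4)·(1/4) + (7)·(1/8) + (7)·(5/8) = 17/4.
The best pure response is s1 with expected payoff 51/8.

51/8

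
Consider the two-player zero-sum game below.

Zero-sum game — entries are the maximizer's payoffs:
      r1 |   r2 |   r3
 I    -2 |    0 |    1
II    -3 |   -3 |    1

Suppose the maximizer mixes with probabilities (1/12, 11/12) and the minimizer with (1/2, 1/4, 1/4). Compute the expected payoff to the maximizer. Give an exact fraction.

-91/48

Against (1/2, 1/4, 1/4), each row's expected payoff is I: -3/4; II: -2.
Taking the (1/12, 11/12)-weighted average: (1/12)·(-3/4) + (11/12)·(-2) = -91/48.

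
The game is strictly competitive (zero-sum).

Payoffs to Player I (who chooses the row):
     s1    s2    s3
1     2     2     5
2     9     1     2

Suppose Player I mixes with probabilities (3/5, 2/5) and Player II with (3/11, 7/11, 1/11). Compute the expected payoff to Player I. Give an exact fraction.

147/55

Against (3/11, 7/11, 1/11), each row's expected payoff is 1: 25/11; 2: 36/11.
Taking the (3/5, 2/5)-weighted average: (3/5)·(25/11) + (2/5)·(36/11) = 147/55.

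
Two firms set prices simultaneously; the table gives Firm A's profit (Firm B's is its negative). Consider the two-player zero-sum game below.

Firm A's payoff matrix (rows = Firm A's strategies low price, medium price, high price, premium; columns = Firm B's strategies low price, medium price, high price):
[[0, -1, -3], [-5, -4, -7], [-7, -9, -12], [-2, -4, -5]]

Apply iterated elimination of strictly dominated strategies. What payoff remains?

-3

Row high price is strictly dominated by row low price (0>-7, -1>-9, -3>-12); eliminate high price.
Row medium price is strictly dominated by row low price (0>-5, -1>-4, -3>-7); eliminate medium price.
Column low price is strictly dominated by medium price for Firm B (-1<0, -4<-2); eliminate low price.
Row premium is strictly dominated by row low price (-1>-4, -3>-5); eliminate premium.
Column medium price is strictly dominated by high price for Firm B (-3<-1); eliminate medium price.
Only (low price, high price) remains, with payoff -3.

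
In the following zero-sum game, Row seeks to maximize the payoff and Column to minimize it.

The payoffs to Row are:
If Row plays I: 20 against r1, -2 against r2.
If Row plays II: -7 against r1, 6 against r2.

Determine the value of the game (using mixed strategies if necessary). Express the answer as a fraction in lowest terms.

106/35

Row minima are -2 and -7, so Row's maximin is -2; column maxima are 20 and 6, so Column's minimax is 6. These differ, so the equilibrium is in mixed strategies.
Let Row play I with probability p. Column is indifferent when 20p − 7(1−p) = −2p + 6(1−p), giving p = 13/35.
Let Column play r1 with probability q. Row is indifferent when 20q − 2(1−q) = −7q + 6(1−q), giving q = 8/35.
The value is 20·(8/35) + (-2)·(27/35) = 106/35.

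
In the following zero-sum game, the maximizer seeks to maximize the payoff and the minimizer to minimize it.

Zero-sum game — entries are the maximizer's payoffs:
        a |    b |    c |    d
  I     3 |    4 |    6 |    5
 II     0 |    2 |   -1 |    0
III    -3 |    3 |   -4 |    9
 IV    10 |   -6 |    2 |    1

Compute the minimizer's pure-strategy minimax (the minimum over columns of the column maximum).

The worst case (largest entry) in each column is a: 10, b: 4, c: 6, d: 9.
The best (smallest) of these is 4.

4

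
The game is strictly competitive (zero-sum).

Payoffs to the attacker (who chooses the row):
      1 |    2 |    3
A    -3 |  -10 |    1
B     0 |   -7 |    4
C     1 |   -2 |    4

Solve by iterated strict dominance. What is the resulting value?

-2

Row A is strictly dominated by row B (0>-3, -7>-10, 4>1); eliminate A.
Column 1 is strictly dominated by 2 for the defender (-7<0, -2<1); eliminate 1.
Column 3 is strictly dominated by 2 for the defender (-7<4, -2<4); eliminate 3.
Row B is strictly dominated by row C (-2>-7); eliminate B.
Only (C, 2) remains, with payoff -2.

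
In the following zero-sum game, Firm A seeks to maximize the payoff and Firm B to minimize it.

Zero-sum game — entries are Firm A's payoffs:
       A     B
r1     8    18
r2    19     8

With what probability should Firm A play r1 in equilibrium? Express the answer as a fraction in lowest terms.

Row minima are 8 and 8, so Firm A's maximin is 8; column maxima are 19 and 18, so Firm B's minimax is 18. These differ, so the equilibrium is in mixed strategies.
Let Firm A play r1 with probability p. Firm B is indifferent when 8p + 19(1−p) = 18p + 8(1−p), giving p = 11/21.

11/21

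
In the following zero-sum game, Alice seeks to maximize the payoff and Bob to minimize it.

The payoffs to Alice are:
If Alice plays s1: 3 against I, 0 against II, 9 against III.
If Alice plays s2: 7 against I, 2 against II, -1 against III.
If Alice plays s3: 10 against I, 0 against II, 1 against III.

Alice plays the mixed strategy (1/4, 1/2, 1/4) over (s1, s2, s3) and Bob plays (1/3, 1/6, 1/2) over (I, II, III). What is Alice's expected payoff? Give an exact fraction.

Against (1/3, 1/6, 1/2), each row's expected payoff is s1: 11/2; s2: 13/6; s3: 23/6.
Taking the (1/4, 1/2, 1/4)-weighted average: (1/4)·(11/2) + (1/2)·(13/6) + (1/4)·(23/6) = 41/12.

41/12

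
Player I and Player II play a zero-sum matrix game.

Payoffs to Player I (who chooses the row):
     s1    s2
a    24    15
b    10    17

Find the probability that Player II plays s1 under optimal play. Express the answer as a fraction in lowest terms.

Row minima are 15 and 10, so Player I's maximin is 15; column maxima are 24 and 17, so Player II's minimax is 17. These differ, so the equilibrium is in mixed strategies.
Let Player II play s1 with probability q. Player I is indifferent when 24q + 15(1−q) = 10q + 17(1−q), giving q = 1/8.

1/8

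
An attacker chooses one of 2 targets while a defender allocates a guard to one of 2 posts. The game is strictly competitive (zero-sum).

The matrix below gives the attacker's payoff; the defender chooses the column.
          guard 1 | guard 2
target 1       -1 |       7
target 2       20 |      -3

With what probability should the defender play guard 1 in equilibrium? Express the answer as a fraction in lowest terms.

10/31

Row minima are -1 and -3, so the attacker's maximin is -1; column maxima are 20 and 7, so the defender's minimax is 7. These differ, so the equilibrium is in mixed strategies.
Let the defender play guard 1 with probability q. The attacker is indifferent when −q + 7(1−q) = 20q − 3(1−q), giving q = 10/31.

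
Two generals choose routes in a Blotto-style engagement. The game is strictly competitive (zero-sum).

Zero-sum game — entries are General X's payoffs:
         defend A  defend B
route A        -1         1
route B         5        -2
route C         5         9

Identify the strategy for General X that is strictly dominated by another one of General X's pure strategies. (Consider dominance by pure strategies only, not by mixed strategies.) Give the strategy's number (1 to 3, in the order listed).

1

Compare route A with route C: 5 > -1, 9 > 1.
So route C strictly dominates route A for General X; route A is strictly dominated.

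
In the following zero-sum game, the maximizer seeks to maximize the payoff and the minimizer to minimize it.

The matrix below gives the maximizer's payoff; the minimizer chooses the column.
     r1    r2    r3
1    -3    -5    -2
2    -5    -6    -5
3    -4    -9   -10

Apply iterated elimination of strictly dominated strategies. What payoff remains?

-5

Row 3 is strictly dominated by row 1 (-3>-4, -5>-9, -2>-10); eliminate 3.
Row 2 is strictly dominated by row 1 (-3>-5, -5>-6, -2>-5); eliminate 2.
Column r1 is strictly dominated by r2 for the minimizer (-5<-3); eliminate r1.
Column r3 is strictly dominated by r2 for the minimizer (-5<-2); eliminate r3.
Only (1, r2) remains, with payoff -5.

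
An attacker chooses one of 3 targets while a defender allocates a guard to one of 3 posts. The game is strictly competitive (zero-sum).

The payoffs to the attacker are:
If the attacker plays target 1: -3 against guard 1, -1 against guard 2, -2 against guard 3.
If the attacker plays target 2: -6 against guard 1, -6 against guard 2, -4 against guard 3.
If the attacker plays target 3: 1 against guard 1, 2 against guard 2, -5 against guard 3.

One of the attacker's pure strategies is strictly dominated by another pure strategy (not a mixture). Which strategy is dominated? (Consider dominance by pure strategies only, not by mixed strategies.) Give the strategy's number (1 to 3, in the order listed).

Compare target 2 with target 1: -3 > -6, -1 > -6, -2 > -4.
So target 1 strictly dominates target 2 for the attacker; target 2 is strictly dominated.

2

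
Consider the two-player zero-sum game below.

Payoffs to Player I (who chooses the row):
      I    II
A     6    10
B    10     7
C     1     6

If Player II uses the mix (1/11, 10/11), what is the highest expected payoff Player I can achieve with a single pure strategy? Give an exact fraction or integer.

A: (6)·(1/11) + (10)·(10/11) = 106/11.
B: (10)·(1/11) + (7)·(10/11) = 80/11.
C: (1)·(1/11) + (6)·(10/11) = 61/11.
The best pure response is A with expected payoff 106/11.

106/11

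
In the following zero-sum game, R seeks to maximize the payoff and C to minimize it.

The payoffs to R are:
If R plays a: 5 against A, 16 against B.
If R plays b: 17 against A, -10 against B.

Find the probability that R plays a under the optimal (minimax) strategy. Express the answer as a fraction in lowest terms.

Row minima are 5 and -10, so R's maximin is 5; column maxima are 17 and 16, so C's minimax is 16. These differ, so the equilibrium is in mixed strategies.
Let R play a with probability p. C is indifferent when 5p + 17(1−p) = 16p − 10(1−p), giving p = 27/38.

27/38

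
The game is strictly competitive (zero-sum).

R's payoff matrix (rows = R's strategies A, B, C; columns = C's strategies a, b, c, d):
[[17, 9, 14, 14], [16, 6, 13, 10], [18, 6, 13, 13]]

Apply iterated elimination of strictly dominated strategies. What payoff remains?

9

Row B is strictly dominated by row A (17>16, 9>6, 14>13, 14>10); eliminate B.
Column c is strictly dominated by b for C (9<14, 6<13); eliminate c.
Column a is strictly dominated by b for C (9<17, 6<18); eliminate a.
Row C is strictly dominated by row A (9>6, 14>13); eliminate C.
Column d is strictly dominated by b for C (9<14); eliminate d.
Only (A, b) remains, with payoff 9.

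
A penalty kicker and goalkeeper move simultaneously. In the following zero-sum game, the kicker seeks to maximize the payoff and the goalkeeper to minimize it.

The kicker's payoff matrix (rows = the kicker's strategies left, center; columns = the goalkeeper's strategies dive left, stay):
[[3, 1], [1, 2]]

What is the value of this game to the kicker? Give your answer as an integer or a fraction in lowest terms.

5/3

Row minima are 1 and 1, so the kicker's maximin is 1; column maxima are 3 and 2, so the goalkeeper's minimax is 2. These differ, so the equilibrium is in mixed strategies.
Let the kicker play left with probability p. The goalkeeper is indifferent when 3p + (1−p) = p + 2(1−p), giving p = 1/3.
Let the goalkeeper play dive left with probability q. The kicker is indifferent when 3q + (1−q) = q + 2(1−q), giving q = 1/3.
The value is 3·(1/3) + (1)·(2/3) = 5/3.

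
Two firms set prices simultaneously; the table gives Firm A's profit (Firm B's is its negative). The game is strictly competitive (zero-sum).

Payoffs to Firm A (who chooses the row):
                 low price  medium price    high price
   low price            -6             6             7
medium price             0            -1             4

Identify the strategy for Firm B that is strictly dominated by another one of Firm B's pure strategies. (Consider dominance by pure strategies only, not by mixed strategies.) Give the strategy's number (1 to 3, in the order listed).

Firm B prefers columns that give Firm A less. Compare high price with low price: -6 < 7, 0 < 4.
So low price strictly dominates high price for Firm B; high price is strictly dominated.

3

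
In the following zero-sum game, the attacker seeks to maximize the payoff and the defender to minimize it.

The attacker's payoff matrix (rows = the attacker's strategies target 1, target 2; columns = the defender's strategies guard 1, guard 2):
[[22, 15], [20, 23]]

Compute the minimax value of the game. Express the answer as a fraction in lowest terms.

Row minima are 15 and 20, so the attacker's maximin is 20; column maxima are 22 and 23, so the defender's minimax is 22. These differ, so the equilibrium is in mixed strategies.
Let the attacker play target 1 with probability p. The defender is indifferent when 22p + 20(1−p) = 15p + 23(1−p), giving p = 3/10.
Let the defender play guard 1 with probability q. The attacker is indifferent when 22q + 15(1−q) = 20q + 23(1−q), giving q = 4/5.
The value is 22·(4/5) + (15)·(1/5) = 103/5.

103/5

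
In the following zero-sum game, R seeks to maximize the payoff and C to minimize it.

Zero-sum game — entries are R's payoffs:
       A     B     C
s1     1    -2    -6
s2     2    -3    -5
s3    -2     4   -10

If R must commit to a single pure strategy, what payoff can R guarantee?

-5

The worst-case payoff for each row is s1: -6, s2: -5, s3: -10.
The best of these is -5.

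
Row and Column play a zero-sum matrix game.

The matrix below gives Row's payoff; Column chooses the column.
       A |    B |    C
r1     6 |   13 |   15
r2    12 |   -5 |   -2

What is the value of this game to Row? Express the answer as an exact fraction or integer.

31/4

Column C is strictly dominated by B for Column (it gives Row more in every row).
The remaining 2×2 game on (r1, r2) × (A, B) has no saddle point. Let Row play r1 with probability p; indifference gives 6p + 12(1−p) = 13p − 5(1−p), so p = 17/24.
Similarly Column's optimal q on A is 3/4, and the value is 6·(3/4) + (13)·(1/4) = 31/4.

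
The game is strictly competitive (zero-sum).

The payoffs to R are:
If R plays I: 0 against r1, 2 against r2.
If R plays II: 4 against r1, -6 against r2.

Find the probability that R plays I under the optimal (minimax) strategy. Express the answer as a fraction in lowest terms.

Row minima are 0 and -6, so R's maximin is 0; column maxima are 4 and 2, so C's minimax is 2. These differ, so the equilibrium is in mixed strategies.
Let R play I with probability p. C is indifferent when 4(1−p) = 2p − 6(1−p), giving p = 5/6.

5/6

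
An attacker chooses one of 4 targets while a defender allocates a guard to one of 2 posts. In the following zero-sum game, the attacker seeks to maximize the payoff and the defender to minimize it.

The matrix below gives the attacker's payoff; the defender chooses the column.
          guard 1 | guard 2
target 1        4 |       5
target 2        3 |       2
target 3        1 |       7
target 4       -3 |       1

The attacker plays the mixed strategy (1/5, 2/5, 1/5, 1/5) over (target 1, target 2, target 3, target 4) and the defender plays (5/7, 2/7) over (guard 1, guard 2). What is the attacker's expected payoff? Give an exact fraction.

Against (5/7, 2/7), each row's expected payoff is target 1: 30/7; target 2: 19/7; target 3: 19/7; target 4: -13/7.
Taking the (1/5, 2/5, 1/5, 1/5)-weighted average: (1/5)·(30/7) + (2/5)·(19/7) + (1/5)·(19/7) + (1/5)·(-13/7) = 74/35.

74/35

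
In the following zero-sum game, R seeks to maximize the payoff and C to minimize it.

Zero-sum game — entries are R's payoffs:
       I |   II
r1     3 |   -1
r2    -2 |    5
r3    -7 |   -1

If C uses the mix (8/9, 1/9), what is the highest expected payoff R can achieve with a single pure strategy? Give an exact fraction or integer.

23/9

r1: (3)·(8/9) + (-1)·(1/9) = 23/9.
r2: (-2)·(8/9) + (5)·(1/9) = -11/9.
r3: (-7)·(8/9) + (-1)·(1/9) = -19/3.
The best pure response is r1 with expected payoff 23/9.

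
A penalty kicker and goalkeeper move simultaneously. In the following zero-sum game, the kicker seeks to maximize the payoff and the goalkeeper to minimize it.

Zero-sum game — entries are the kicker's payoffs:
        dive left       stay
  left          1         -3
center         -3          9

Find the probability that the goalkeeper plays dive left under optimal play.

3/4

Row minima are -3 and -3, so the kicker's maximin is -3; column maxima are 1 and 9, so the goalkeeper's minimax is 1. These differ, so the equilibrium is in mixed strategies.
Let the goalkeeper play dive left with probability q. The kicker is indifferent when q − 3(1−q) = −3q + 9(1−q), giving q = 3/4.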